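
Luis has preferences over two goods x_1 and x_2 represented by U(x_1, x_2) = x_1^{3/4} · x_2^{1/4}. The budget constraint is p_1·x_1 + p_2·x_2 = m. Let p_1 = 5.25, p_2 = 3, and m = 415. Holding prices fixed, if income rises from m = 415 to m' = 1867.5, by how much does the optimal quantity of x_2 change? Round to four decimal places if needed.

Tangency: MRS = 3·x_2/x_1 = p_1/p_2.
So 0.75·p_2·x_2 = 0.25·p_1·x_1; combined with the budget, a share 0.75 of income goes to x_1.
Demand: x_1*(p_1,p_2,m) = 0.75·m/p_1 and x_2* = 0.25·m/p_2.
At p_1=5.25, p_2=3, m=415: x_2* = 0.25·415/3 = 34.5833.
At m' = 1867.5: x_2* = 155.625. Change: 155.625 − 34.5833 = 121.0417.

Δx_2* = 121.0417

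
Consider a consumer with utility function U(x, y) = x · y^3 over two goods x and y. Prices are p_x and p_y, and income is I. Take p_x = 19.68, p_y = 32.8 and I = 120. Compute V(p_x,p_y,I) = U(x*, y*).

V = 31.4921

MU_x/MU_y = (y)/(3·x); tangency sets this equal to p_x/p_y.
Rearranging, p_y·y = 3·p_x·x. Substituting into the budget gives p_x·x·(1 + 3) = I.
Demand: x*(p_x,p_y,I) = 0.25·I/p_x and y* = 0.75·I/p_y.
At p_x=19.68, p_y=32.8, I=120: x* = 0.25·120/19.68 = 1.5244, y* = 2.7439.
Utility at the optimum: U(1.5244, 2.7439) = 31.4921.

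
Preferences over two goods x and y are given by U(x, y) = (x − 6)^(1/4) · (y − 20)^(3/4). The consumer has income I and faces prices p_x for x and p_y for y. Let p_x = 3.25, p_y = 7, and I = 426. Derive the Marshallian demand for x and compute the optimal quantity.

x* = 26.5

MRS = (1/3)·(y−20)/(x−6). Tangency with p_x/p_y gives y−20 = 3·(p_x/p_y)·(x−6).
After buying the subsistence bundle (6, 20), a share 0.25 of the remaining income goes to x: x* = 6 + 0.25·(I − 6p_x − 20p_y)/p_x.
Discretionary income = 426 − 6·3.25 − 20·7 = 266.5; x* = 6 + 0.25·266.5/3.25 = 26.5.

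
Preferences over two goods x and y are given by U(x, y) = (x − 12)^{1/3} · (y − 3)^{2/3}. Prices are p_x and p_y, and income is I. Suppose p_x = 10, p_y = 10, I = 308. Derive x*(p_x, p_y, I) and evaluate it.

Let x' = x−12, y' = y−3. MRS = (1/2)·y'/x' = p_x/p_y.
After buying the subsistence bundle (12, 3), a share 1/3 of the remaining income goes to x: x* = 12 + 1/3·(I − 12p_x − 3p_y)/p_x.
Discretionary income = 308 − 12·10 − 3·10 = 158; x* = 12 + 1/3·158/10 = 17.2667.

x* = 17.2667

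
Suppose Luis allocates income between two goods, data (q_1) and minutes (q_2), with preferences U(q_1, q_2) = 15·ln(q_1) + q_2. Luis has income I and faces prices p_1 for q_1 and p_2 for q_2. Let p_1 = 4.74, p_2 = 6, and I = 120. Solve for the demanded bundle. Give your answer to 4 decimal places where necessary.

So q_1*(p_1,p_2) = 15·p_2/p_1, independent of income; and q_2* = (I − 15·p_2)/p_2.
At the given prices: q_1* = 15·6/4.74 = 18.9873, and q_2* = 5.

q_1* = 18.9873, q_2* = 5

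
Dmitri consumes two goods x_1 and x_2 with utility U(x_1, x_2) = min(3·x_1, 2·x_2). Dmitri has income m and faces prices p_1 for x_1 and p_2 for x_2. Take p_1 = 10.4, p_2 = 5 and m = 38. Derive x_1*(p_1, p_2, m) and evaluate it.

x_1* = 2.1229

Leontief preferences: the optimum is at the kink where x_1/2 = x_2/3, i.e. x_2 = (3/2)·x_1.
Budget: p_1·x_1 + p_2·(3/2)·x_1 = m, so (2·p_1 + 3·p_2)·x_1 = 2·m.
Demand: x_1*(p_1,p_2,m) = 2·m/(2·p_1 + 3·p_2), x_2* = 3·m/(2·p_1 + 3·p_2).
Here 2·10.4 + 3·5 = 35.8, giving x_1* = 2.1229.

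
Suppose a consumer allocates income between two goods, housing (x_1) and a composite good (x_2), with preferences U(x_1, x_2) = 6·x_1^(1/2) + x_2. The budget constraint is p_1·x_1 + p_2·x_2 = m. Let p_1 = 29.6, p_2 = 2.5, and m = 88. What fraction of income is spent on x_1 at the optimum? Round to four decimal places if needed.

MU_x_1 = 3/√x_1, MU_x_2 = 1. Tangency: 3/√x_1 = p_1/p_2.
Thus x_1* = (3·p_2/p_1)² — independent of m — with the rest of income spent on x_2.
Plugging in: x_1* = (3·2.5/29.6)² = 0.0642, x_2* = 34.4399.
Expenditure on x_1: 29.6·0.0642 = 1.9003; share = 0.0216.

share on x_1 = 0.0216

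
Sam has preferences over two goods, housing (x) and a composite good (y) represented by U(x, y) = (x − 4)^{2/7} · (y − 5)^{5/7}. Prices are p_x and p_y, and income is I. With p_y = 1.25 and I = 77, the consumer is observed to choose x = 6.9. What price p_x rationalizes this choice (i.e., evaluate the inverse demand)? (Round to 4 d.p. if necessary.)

p_x = 5

Let x' = x−4, y' = y−5. MRS = (2/5)·y'/x' = p_x/p_y.
After buying the subsistence bundle (4, 5), a share 2/7 of the remaining income goes to x: x* = 4 + 2/7·(I − 4p_x − 5p_y)/p_x.
Set x* = 6.9 in the demand function and solve for p_x: p_x = 5.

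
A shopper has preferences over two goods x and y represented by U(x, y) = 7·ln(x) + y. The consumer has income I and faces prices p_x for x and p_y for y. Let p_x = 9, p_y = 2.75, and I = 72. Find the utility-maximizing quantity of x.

x* = 2.1389

Set MRS = p_x/p_y: (7/x)/1 = p_x/p_y.
So x*(p_x,p_y) = 7·p_y/p_x, independent of income; and y* = (I − 7·p_y)/p_y.
At the given prices: x* = 7·2.75/9 = 2.1389.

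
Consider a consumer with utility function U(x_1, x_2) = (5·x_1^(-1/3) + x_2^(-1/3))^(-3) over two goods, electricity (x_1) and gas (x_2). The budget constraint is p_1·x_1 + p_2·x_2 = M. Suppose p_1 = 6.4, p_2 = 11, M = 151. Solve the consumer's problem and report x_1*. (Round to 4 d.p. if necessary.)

From the CES first-order condition, 5·(x_2/x_1)^(4/3) = p_1/p_2.
Solve for the ratio: x_2/x_1 = [(1/5)·p_1/p_2]^(0.75).
With the ratio pinned down, the budget gives x_1* = M/(p_1 + p_2·(x_2/x_1)) and x_2* = (x_2/x_1)·x_1*.
Numerically x_2/x_1 = 0.199234, so x_1* = 151/(6.4 + 11·0.199234) = 17.5754.

x_1* = 17.5754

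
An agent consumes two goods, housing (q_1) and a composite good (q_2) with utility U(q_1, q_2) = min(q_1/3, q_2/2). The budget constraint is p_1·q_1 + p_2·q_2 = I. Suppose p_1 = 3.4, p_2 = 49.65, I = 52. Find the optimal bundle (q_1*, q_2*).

q_1* = 1.4247, q_2* = 0.9498

Leontief preferences: the optimum is at the kink where q_1/3 = q_2/2, i.e. q_2 = (2/3)·q_1.
Budget: p_1·q_1 + p_2·(2/3)·q_1 = I, so (3·p_1 + 2·p_2)·q_1 = 3·I.
Demand: q_1*(p_1,p_2,I) = 3·I/(3·p_1 + 2·p_2), q_2* = 2·I/(3·p_1 + 2·p_2).
Here 3·3.4 + 2·49.65 = 109.5, giving q_1* = 1.4247 and q_2* = 0.9498.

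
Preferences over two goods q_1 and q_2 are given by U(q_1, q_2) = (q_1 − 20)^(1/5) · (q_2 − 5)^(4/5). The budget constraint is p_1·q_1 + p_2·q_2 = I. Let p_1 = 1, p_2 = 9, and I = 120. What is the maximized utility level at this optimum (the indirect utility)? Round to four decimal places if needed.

Let q_1' = q_1−20, q_2' = q_2−5. MRS = (1/4)·q_2'/q_1' = p_1/p_2.
After buying the subsistence bundle (20, 5), a share 0.2 of the remaining income goes to q_1: q_1* = 20 + 0.2·(I − 20p_1 − 5p_2)/p_1.
Discretionary income = 120 − 20·1 − 5·9 = 55; q_1* = 20 + 0.2·55/1 = 31; q_2* = 5 + 0.8·55/9 = 9.8889.
Utility at the optimum: U(31, 9.8889) = 5.7497.

V = 5.7497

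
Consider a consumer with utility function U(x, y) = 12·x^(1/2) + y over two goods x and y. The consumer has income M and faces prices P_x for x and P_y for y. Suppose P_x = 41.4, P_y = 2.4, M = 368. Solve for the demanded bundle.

Utility is quasi-linear in y; the FOC for x is 6/√x = P_x/P_y.
Solve: √x = 6·P_y/P_x, so x*(P_x,P_y) = (6·P_y/P_x)², and y* = (M − P_x·x*)/P_y.
Plugging in: x* = (6·2.4/41.4)² = 0.121, y* = 151.2464.

x* = 0.121, y* = 151.2464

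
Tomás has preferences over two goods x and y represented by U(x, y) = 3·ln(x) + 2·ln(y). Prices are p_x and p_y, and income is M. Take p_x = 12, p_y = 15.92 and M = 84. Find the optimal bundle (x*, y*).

Tangency: MRS = (3/2)·y/x = p_x/p_y.
So 3·p_y·y = 2·p_x·x; combined with the budget, a share 0.6 of income goes to x.
Demand: x*(p_x,p_y,M) = 0.6·M/p_x and y* = 0.4·M/p_y.
At p_x=12, p_y=15.92, M=84: x* = 0.6·84/12 = 4.2, y* = 2.1106.

x* = 4.2, y* = 2.1106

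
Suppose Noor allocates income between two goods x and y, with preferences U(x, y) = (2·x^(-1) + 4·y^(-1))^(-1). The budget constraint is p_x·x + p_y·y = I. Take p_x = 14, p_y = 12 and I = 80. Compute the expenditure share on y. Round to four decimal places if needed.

MU_x ∝ 2·x^(-2), MU_y ∝ 4·y^(-2), so MRS = (1/2)·(y/x)^(2) = p_x/p_y.
Solve for the ratio: y/x = [2·p_x/p_y]^(0.5).
Substitute y = (y/x)·x into the budget: x* = I/(p_x + p_y·(y/x)).
Numerically y/x = 1.527525, so x* = 80/(14 + 12·1.527525) = 2.4745 and y* = 1.527525·2.4745 = 3.7798.
Expenditure on y: 12·3.7798 = 45.3576; share = 0.567.

share on y = 0.567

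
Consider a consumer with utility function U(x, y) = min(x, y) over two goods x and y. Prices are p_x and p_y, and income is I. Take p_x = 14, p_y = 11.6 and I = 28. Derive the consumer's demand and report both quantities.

Leontief preferences: the optimum is at the kink where x/1 = y/1, i.e. y = x.
Budget: p_x·x + p_y·x = I, so (p_x + p_y)·x = I.
Demand: x*(p_x,p_y,I) = I/(p_x + p_y), y* = I/(p_x + p_y).
Here 14 + 11.6 = 25.6, giving x* = 1.0938 and y* = 1.0938.

x* = 1.0938, y* = 1.0938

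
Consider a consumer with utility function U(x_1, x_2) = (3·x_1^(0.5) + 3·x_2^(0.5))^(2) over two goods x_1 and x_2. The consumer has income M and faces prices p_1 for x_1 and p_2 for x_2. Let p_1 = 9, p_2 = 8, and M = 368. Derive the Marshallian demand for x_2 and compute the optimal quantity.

Substitute x_2 = (x_2/x_1)·x_1 into the budget: x_1* = M/(p_1 + p_2·(x_2/x_1)).
Numerically x_2/x_1 = 1.265625, so x_1* = 368/(9 + 8·1.265625) = 19.2418 and x_2* = 1.265625·19.2418 = 24.3529.

x_2* = 24.3529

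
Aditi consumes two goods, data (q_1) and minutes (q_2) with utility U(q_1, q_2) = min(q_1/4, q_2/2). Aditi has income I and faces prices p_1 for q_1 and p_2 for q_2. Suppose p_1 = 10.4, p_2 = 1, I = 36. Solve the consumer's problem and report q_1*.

With perfect complements, no substitution: consume in ratio q_1:q_2 = 4:2.
Budget: p_1·q_1 + p_2·(1/2)·q_1 = I, so (4·p_1 + 2·p_2)·q_1 = 4·I.
Demand: q_1*(p_1,p_2,I) = 4·I/(4·p_1 + 2·p_2), q_2* = 2·I/(4·p_1 + 2·p_2).
Here 4·10.4 + 2·1 = 43.6, giving q_1* = 3.3028.

q_1* = 3.3028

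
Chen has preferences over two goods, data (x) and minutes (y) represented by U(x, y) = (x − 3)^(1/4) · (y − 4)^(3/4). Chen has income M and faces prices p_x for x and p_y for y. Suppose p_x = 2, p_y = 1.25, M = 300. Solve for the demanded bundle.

This is Cobb-Douglas in (x−3, y−4): tangency gives 0.25·p_y·(y−4) = 0.75·p_x·(x−3).
Substituting into the budget: x* = 3 + 0.25·(M − 3·p_x − 4·p_y)/p_x, and y* = 4 + 0.75·(…)/p_y.
Discretionary income = 300 − 3·2 − 4·1.25 = 289; x* = 3 + 0.25·289/2 = 39.125; y* = 4 + 0.75·289/1.25 = 177.4.

x* = 39.125, y* = 177.4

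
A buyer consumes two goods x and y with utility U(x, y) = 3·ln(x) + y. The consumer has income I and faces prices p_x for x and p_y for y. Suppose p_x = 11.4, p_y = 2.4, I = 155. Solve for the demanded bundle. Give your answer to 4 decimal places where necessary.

x* = 0.6316, y* = 61.5833

Set MRS = p_x/p_y: (3/x)/1 = p_x/p_y.
So x*(p_x,p_y) = 3·p_y/p_x, independent of income; and y* = (I − 3·p_y)/p_y.
At the given prices: x* = 3·2.4/11.4 = 0.6316, and y* = 61.5833.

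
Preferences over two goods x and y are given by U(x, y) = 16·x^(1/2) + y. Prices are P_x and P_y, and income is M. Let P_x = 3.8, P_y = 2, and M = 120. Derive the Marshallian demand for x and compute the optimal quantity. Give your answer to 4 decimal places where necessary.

Set MRS = P_x/P_y: 8·x^(−1/2) = P_x/P_y.
Thus x* = (8·P_y/P_x)² — independent of M — with the rest of income spent on y.
Plugging in: x* = (8·2/3.8)² = 17.7285.

x* = 17.7285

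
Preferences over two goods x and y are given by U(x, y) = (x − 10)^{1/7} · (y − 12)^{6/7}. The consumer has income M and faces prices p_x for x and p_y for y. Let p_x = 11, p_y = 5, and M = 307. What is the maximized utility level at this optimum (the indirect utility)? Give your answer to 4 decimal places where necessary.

Discretionary income = 307 − 10·11 − 12·5 = 137; x* = 10 + 1/7·137/11 = 11.7792; y* = 12 + 6/7·137/5 = 35.4857.
Utility at the optimum: U(11.7792, 35.4857) = 16.2451.

V = 16.2451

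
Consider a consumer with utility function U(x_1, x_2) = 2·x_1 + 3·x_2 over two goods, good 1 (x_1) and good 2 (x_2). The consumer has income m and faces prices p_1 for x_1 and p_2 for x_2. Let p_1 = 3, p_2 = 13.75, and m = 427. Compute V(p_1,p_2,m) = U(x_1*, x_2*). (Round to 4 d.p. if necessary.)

V = 284.6667

Perfect substitutes: compare marginal utility per dollar. 2/p_1 vs 3/p_2 → 0.6667 vs 0.2182.
x_1 gives more utility per dollar, so spend all income on x_1: x_1* = m/p_1, x_2* = 0.
Numerically: x_1* = 142.3333, x_2* = 0.
Utility at the optimum: U(142.3333, 0) = 284.6667.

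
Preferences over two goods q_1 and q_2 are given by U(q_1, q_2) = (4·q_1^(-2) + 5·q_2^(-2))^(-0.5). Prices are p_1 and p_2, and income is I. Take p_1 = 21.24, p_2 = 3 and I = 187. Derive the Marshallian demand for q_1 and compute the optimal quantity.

Numerically q_2/q_1 = 2.068463, so q_1* = 187/(21.24 + 3·2.068463) = 6.8135.

q_1* = 6.8135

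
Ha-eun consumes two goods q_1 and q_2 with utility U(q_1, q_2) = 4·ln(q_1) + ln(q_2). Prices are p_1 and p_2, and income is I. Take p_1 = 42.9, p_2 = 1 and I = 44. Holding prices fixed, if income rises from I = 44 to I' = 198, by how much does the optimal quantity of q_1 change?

Tangency: MRS = 4·q_2/q_1 = p_1/p_2.
So 4·p_2·q_2 = p_1·q_1; combined with the budget, a share 0.8 of income goes to q_1.
Demand: q_1*(p_1,p_2,I) = 0.8·I/p_1 and q_2* = 0.2·I/p_2.
At p_1=42.9, p_2=1, I=44: q_1* = 0.8·44/42.9 = 0.8205.
At I' = 198: q_1* = 3.6923. Change: 3.6923 − 0.8205 = 2.8718.

Δq_1* = 2.8718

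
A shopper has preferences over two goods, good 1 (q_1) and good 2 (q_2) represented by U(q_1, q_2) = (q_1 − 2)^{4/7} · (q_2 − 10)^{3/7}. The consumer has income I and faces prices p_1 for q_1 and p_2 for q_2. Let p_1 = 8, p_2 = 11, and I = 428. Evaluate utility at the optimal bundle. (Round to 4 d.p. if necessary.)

V = 16.6365

MRS = (4/3)·(q_2−10)/(q_1−2). Tangency with p_1/p_2 gives q_2−10 = (3/4)·(p_1/p_2)·(q_1−2).
After buying the subsistence bundle (2, 10), a share 4/7 of the remaining income goes to q_1: q_1* = 2 + 4/7·(I − 2p_1 − 10p_2)/p_1.
Discretionary income = 428 − 2·8 − 10·11 = 302; q_1* = 2 + 4/7·302/8 = 23.5714; q_2* = 10 + 3/7·302/11 = 21.7662.
Utility at the optimum: U(23.5714, 21.7662) = 16.6365.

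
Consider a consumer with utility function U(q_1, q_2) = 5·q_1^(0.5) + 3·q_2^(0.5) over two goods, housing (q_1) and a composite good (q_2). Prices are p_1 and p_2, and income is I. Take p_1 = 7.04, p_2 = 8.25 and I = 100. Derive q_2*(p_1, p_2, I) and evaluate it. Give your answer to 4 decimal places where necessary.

q_2* = 2.8486

Substitute q_2 = (q_2/q_1)·q_1 into the budget: q_1* = I/(p_1 + p_2·(q_2/q_1)).
Numerically q_2/q_1 = 0.262144, so q_1* = 100/(7.04 + 8.25·0.262144) = 10.8664 and q_2* = 0.262144·10.8664 = 2.8486.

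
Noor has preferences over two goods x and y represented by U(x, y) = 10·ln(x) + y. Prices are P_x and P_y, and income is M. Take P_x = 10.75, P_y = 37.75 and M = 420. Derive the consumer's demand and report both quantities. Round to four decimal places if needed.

MU_x = 10/x, MU_y = 1. Tangency: 10/x = P_x/P_y.
So x*(P_x,P_y) = 10·P_y/P_x, independent of income; and y* = (M − 10·P_y)/P_y.
At the given prices: x* = 10·37.75/10.75 = 35.1163, and y* = 1.1258.

x* = 35.1163, y* = 1.1258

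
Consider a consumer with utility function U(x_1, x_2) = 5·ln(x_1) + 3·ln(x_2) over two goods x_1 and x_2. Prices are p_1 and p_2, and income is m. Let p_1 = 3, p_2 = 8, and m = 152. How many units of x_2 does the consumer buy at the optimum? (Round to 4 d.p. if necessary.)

The MRS is (5/3)·x_2/x_1. Set MRS = p_1/p_2.
So 5·p_2·x_2 = 3·p_1·x_1; combined with the budget, a share 0.625 of income goes to x_1.
Demand: x_1*(p_1,p_2,m) = 0.625·m/p_1 and x_2* = 0.375·m/p_2.
At p_1=3, p_2=8, m=152: x_2* = 0.375·152/8 = 7.125.

x_2* = 7.125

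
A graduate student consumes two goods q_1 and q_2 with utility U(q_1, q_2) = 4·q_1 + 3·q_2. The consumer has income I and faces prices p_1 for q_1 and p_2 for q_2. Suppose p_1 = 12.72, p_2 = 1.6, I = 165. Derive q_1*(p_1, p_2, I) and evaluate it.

q_2 gives more utility per dollar, so spend all income on q_2: q_2* = I/p_2, q_1* = 0.
Numerically: q_1* = 0, q_2* = 103.125.

q_1* = 0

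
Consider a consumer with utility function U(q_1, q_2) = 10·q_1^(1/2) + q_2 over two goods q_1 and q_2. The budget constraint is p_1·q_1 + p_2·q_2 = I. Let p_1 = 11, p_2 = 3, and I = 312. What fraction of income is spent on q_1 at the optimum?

share on q_1 = 0.0656

Plugging in: q_1* = (5·3/11)² = 1.8595, q_2* = 97.1818.
Expenditure on q_1: 11·1.8595 = 20.4545; share = 0.0656.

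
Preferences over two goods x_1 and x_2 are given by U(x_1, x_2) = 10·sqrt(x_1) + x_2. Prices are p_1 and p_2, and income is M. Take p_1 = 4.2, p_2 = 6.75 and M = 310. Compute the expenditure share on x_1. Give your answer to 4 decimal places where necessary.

share on x_1 = 0.8749

MU_x_1 = 5/√x_1, MU_x_2 = 1. Tangency: 5/√x_1 = p_1/p_2.
Solve: √x_1 = 5·p_2/p_1, so x_1*(p_1,p_2) = (5·p_2/p_1)², and x_2* = (M − p_1·x_1*)/p_2.
Plugging in: x_1* = (5·6.75/4.2)² = 64.5727, x_2* = 5.7474.
Expenditure on x_1: 4.2·64.5727 = 271.2054; share = 0.8749.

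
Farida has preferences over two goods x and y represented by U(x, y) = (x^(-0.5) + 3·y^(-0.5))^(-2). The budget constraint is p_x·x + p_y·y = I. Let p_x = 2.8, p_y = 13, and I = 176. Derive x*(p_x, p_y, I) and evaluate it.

x* = 14.0617

With the ratio pinned down, the budget gives x* = I/(p_x + p_y·(y/x)) and y* = (y/x)·x*.
Numerically y/x = 0.747407, so x* = 176/(2.8 + 13·0.747407) = 14.0617.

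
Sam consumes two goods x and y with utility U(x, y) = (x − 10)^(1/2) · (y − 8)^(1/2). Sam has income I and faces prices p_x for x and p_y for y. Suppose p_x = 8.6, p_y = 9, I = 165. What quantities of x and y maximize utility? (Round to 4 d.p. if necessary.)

MRS = (y−8)/(x−10). Tangency with p_x/p_y gives y−8 = (p_x/p_y)·(x−10).
After buying the subsistence bundle (10, 8), a share 0.5 of the remaining income goes to x: x* = 10 + 0.5·(I − 10p_x − 8p_y)/p_x.
Discretionary income = 165 − 10·8.6 − 8·9 = 7; x* = 10 + 0.5·7/8.6 = 10.407; y* = 8 + 0.5·7/9 = 8.3889.

x* = 10.407, y* = 8.3889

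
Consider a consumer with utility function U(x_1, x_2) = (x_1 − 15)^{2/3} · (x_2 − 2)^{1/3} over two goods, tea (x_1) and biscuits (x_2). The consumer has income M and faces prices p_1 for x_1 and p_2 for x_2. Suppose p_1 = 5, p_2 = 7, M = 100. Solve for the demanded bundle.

MRS = 2·(x_2−2)/(x_1−15). Tangency with p_1/p_2 gives x_2−2 = (1/2)·(p_1/p_2)·(x_1−15).
Substituting into the budget: x_1* = 15 + 2/3·(M − 15·p_1 − 2·p_2)/p_1, and x_2* = 2 + 1/3·(…)/p_2.
Discretionary income = 100 − 15·5 − 2·7 = 11; x_1* = 15 + 2/3·11/5 = 16.4667; x_2* = 2 + 1/3·11/7 = 2.5238.

x_1* = 16.4667, x_2* = 2.5238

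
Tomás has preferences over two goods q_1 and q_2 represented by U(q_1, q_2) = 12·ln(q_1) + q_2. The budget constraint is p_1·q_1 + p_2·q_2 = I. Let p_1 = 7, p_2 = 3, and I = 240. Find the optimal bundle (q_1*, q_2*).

q_1* = 5.1429, q_2* = 68

MU_q_1 = 12/q_1, MU_q_2 = 1. Tangency: 12/q_1 = p_1/p_2.
So q_1*(p_1,p_2) = 12·p_2/p_1, independent of income; and q_2* = (I − 12·p_2)/p_2.
At the given prices: q_1* = 12·3/7 = 5.1429, and q_2* = 68.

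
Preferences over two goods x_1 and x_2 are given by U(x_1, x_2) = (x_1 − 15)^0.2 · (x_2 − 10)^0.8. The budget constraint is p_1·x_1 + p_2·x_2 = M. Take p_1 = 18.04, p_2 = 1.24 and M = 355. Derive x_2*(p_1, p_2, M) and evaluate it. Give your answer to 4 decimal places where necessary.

x_2* = 56.4516

Let x_1' = x_1−15, x_2' = x_2−10. MRS = (1/4)·x_2'/x_1' = p_1/p_2.
After buying the subsistence bundle (15, 10), a share 0.2 of the remaining income goes to x_1: x_1* = 15 + 0.2·(M − 15p_1 − 10p_2)/p_1.
Discretionary income = 355 − 15·18.04 − 10·1.24 = 72; x_2* = 10 + 0.8·72/1.24 = 56.4516.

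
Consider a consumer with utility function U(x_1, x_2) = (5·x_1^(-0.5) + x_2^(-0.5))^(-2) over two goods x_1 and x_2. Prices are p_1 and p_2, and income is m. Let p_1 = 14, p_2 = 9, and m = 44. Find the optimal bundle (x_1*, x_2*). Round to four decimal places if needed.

x_1* = 2.4266, x_2* = 1.1142

Numerically x_2/x_1 = 0.459138, so x_1* = 44/(14 + 9·0.459138) = 2.4266 and x_2* = 0.459138·2.4266 = 1.1142.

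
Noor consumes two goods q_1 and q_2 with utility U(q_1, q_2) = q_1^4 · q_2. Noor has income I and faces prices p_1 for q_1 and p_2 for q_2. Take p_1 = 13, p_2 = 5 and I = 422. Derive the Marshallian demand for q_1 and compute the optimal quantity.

q_1* = 25.9692

Tangency: MRS = 4·q_2/q_1 = p_1/p_2.
Rearranging, p_2·q_2 = (1/4)·p_1·q_1. Substituting into the budget gives p_1·q_1·(1 + (1/4)) = I.
Demand: q_1*(p_1,p_2,I) = 0.8·I/p_1 and q_2* = 0.2·I/p_2.
At p_1=13, p_2=5, I=422: q_1* = 0.8·422/13 = 25.9692.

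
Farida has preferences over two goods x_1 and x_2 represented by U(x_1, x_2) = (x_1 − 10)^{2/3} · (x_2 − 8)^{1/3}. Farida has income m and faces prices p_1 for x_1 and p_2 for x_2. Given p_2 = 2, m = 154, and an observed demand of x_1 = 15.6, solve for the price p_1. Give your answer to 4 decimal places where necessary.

p_1 = 7.5

Let x_1' = x_1−10, x_2' = x_2−8. MRS = 2·x_2'/x_1' = p_1/p_2.
After buying the subsistence bundle (10, 8), a share 2/3 of the remaining income goes to x_1: x_1* = 10 + 2/3·(m − 10p_1 − 8p_2)/p_1.
Set x_1* = 15.6 in the demand function and solve for p_1: p_1 = 7.5.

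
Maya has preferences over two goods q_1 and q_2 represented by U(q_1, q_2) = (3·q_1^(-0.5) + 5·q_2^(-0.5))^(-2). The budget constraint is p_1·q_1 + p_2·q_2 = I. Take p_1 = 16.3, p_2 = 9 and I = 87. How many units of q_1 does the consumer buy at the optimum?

q_1* = 2.4788

MU_q_1 ∝ 3·q_1^(-1.5), MU_q_2 ∝ 5·q_2^(-1.5), so MRS = (3/5)·(q_2/q_1)^(1.5) = p_1/p_2.
Solve for the ratio: q_2/q_1 = [(5/3)·p_1/p_2]^(2/3).
With the ratio pinned down, the budget gives q_1* = I/(p_1 + p_2·(q_2/q_1)) and q_2* = (q_2/q_1)·q_1*.
Numerically q_2/q_1 = 2.088635, so q_1* = 87/(16.3 + 9·2.088635) = 2.4788.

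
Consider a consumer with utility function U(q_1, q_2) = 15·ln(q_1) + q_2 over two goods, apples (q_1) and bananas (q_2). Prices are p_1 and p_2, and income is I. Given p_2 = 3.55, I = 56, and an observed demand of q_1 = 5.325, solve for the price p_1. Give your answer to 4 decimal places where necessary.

p_1 = 10

MU_q_1 = 15/q_1, MU_q_2 = 1. Tangency: 15/q_1 = p_1/p_2.
So q_1*(p_1,p_2) = 15·p_2/p_1, independent of income; and q_2* = (I − 15·p_2)/p_2.
Set q_1* = 5.325 in the demand function and solve for p_1: p_1 = 10.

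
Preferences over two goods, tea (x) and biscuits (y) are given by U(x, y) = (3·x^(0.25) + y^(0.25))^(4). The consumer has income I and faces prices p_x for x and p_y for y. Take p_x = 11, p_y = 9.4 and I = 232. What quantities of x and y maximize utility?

x* = 16.9602, y* = 4.8338

MU_x ∝ 3·x^(-0.75), MU_y ∝ y^(-0.75), so MRS = 3·(y/x)^(0.75) = p_x/p_y.
Hence y/x = ((1/3)·p_x/p_y)^(1/(0.75)), i.e. raised to the 4/3 power.
With the ratio pinned down, the budget gives x* = I/(p_x + p_y·(y/x)) and y* = (y/x)·x*.
Numerically y/x = 0.285009, so x* = 232/(11 + 9.4·0.285009) = 16.9602 and y* = 0.285009·16.9602 = 4.8338.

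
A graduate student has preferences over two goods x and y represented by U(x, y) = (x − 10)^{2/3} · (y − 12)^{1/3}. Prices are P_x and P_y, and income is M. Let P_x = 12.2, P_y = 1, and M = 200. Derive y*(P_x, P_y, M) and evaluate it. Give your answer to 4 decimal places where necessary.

y* = 34

Substituting into the budget: x* = 10 + 2/3·(M − 10·P_x − 12·P_y)/P_x, and y* = 12 + 1/3·(…)/P_y.
Discretionary income = 200 − 10·12.2 − 12·1 = 66; y* = 12 + 1/3·66/1 = 34.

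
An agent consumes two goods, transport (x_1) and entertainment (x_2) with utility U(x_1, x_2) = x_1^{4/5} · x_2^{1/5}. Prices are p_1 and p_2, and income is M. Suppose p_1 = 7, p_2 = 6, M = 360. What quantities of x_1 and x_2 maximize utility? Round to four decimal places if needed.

MU_x_1/MU_x_2 = (0.8·x_2)/(0.2·x_1); tangency sets this equal to p_1/p_2.
Rearranging, p_2·x_2 = (1/4)·p_1·x_1. Substituting into the budget gives p_1·x_1·(1 + (1/4)) = M.
Demand: x_1*(p_1,p_2,M) = 0.8·M/p_1 and x_2* = 0.2·M/p_2.
At p_1=7, p_2=6, M=360: x_1* = 0.8·360/7 = 41.1429, x_2* = 12.

x_1* = 41.1429, x_2* = 12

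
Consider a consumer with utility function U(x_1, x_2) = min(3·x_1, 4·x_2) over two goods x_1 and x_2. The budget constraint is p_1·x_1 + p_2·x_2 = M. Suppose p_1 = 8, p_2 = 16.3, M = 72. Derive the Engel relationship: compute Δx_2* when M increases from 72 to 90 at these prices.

With perfect complements, no substitution: consume in ratio x_1:x_2 = 4:3.
Budget: p_1·x_1 + p_2·(3/4)·x_1 = M, so (4·p_1 + 3·p_2)·x_1 = 4·M.
Demand: x_1*(p_1,p_2,M) = 4·M/(4·p_1 + 3·p_2), x_2* = 3·M/(4·p_1 + 3·p_2).
Here 4·8 + 3·16.3 = 80.9, giving x_2* = 2.67.
At M' = 90: x_2* = 3.3375. Change: 3.3375 − 2.67 = 0.6675.

Δx_2* = 0.6675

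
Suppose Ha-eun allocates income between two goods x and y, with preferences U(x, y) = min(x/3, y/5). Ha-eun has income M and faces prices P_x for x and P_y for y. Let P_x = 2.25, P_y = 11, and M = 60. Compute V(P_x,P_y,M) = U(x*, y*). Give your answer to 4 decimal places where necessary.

Leontief preferences: the optimum is at the kink where x/3 = y/5, i.e. y = (5/3)·x.
Budget: P_x·x + P_y·(5/3)·x = M, so (3·P_x + 5·P_y)·x = 3·M.
Demand: x*(P_x,P_y,M) = 3·M/(3·P_x + 5·P_y), y* = 5·M/(3·P_x + 5·P_y).
Here 3·2.25 + 5·11 = 61.75, giving x* = 2.915 and y* = 4.8583.
Utility at the optimum: U(2.915, 4.8583) = 0.9717.

V = 0.9717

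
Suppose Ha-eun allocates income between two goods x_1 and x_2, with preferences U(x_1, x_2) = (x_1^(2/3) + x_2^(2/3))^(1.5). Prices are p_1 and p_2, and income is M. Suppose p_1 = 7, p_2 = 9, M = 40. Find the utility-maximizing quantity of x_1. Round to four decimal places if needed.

MRS = MU_x_1/MU_x_2 = (x_2/x_1)^(1/3). Set equal to p_1/p_2.
Hence x_2/x_1 = (p_1/p_2)^(1/(1/3)), i.e. raised to the 3 power.
Substitute x_2 = (x_2/x_1)·x_1 into the budget: x_1* = M/(p_1 + p_2·(x_2/x_1)).
Numerically x_2/x_1 = 0.470508, so x_1* = 40/(7 + 9·0.470508) = 3.5604.

x_1* = 3.5604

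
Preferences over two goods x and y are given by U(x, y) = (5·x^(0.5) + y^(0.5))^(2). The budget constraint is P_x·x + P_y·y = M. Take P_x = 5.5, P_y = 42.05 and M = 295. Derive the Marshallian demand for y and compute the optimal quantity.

MRS = MU_x/MU_y = 5·(y/x)^(0.5). Set equal to P_x/P_y.
Solve for the ratio: y/x = [(1/5)·P_x/P_y]^(2).
With the ratio pinned down, the budget gives x* = M/(P_x + P_y·(y/x)) and y* = (y/x)·x*.
Numerically y/x = 0.000684, so x* = 295/(5.5 + 42.05·0.000684) = 53.3572 and y* = 0.000684·53.3572 = 0.0365.

y* = 0.0365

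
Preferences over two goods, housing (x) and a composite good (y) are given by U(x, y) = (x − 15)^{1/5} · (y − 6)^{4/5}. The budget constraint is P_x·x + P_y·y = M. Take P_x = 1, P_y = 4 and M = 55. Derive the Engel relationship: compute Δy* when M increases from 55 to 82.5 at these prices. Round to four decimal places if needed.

Δy* = 5.5

Let x' = x−15, y' = y−6. MRS = (1/4)·y'/x' = P_x/P_y.
After buying the subsistence bundle (15, 6), a share 0.2 of the remaining income goes to x: x* = 15 + 0.2·(M − 15P_x − 6P_y)/P_x.
Discretionary income = 55 − 15·1 − 6·4 = 16; y* = 6 + 0.8·16/4 = 9.2.
At M' = 82.5: y* = 14.7. Change: 14.7 − 9.2 = 5.5.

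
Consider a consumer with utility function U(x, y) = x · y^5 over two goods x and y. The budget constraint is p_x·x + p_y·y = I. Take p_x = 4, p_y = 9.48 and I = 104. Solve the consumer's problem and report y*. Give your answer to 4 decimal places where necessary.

At p_x=4, p_y=9.48, I=104: y* = 5/6·104/9.48 = 9.1421.

y* = 9.1421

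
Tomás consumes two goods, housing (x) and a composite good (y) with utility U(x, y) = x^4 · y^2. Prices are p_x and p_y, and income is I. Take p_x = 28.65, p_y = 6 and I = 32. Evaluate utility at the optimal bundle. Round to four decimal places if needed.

V = 0.9716

Tangency: MRS = 2·y/x = p_x/p_y.
So 4·p_y·y = 2·p_x·x; combined with the budget, a share 2/3 of income goes to x.
Demand: x*(p_x,p_y,I) = 2/3·I/p_x and y* = 1/3·I/p_y.
At p_x=28.65, p_y=6, I=32: x* = 2/3·32/28.65 = 0.7446, y* = 1.7778.
Utility at the optimum: U(0.7446, 1.7778) = 0.9716.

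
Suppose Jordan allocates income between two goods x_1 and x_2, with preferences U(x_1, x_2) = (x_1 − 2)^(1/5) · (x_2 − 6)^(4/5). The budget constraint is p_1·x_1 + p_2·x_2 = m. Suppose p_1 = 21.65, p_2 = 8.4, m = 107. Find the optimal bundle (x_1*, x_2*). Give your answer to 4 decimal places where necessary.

This is Cobb-Douglas in (x_1−2, x_2−6): tangency gives 0.2·p_2·(x_2−6) = 0.8·p_1·(x_1−2).
Substituting into the budget: x_1* = 2 + 0.2·(m − 2·p_1 − 6·p_2)/p_1, and x_2* = 6 + 0.8·(…)/p_2.
Discretionary income = 107 − 2·21.65 − 6·8.4 = 13.3; x_1* = 2 + 0.2·13.3/21.65 = 2.1229; x_2* = 6 + 0.8·13.3/8.4 = 7.2667.

x_1* = 2.1229, x_2* = 7.2667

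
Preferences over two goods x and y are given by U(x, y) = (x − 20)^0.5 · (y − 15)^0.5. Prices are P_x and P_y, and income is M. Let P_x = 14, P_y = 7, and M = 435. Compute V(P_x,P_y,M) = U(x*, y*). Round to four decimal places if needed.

V = 2.5254

Let x' = x−20, y' = y−15. MRS = y'/x' = P_x/P_y.
After buying the subsistence bundle (20, 15), a share 0.5 of the remaining income goes to x: x* = 20 + 0.5·(M − 20P_x − 15P_y)/P_x.
Discretionary income = 435 − 20·14 − 15·7 = 50; x* = 20 + 0.5·50/14 = 21.7857; y* = 15 + 0.5·50/7 = 18.5714.
Utility at the optimum: U(21.7857, 18.5714) = 2.5254.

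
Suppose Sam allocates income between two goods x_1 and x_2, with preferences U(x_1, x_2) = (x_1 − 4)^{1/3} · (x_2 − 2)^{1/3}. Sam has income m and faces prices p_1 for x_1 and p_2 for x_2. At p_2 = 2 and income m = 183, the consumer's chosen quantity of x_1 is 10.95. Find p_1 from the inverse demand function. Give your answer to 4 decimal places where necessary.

Let x_1' = x_1−4, x_2' = x_2−2. MRS = x_2'/x_1' = p_1/p_2.
Substituting into the budget: x_1* = 4 + 0.5·(m − 4·p_1 − 2·p_2)/p_1, and x_2* = 2 + 0.5·(…)/p_2.
Set x_1* = 10.95 in the demand function and solve for p_1: p_1 = 10.

p_1 = 10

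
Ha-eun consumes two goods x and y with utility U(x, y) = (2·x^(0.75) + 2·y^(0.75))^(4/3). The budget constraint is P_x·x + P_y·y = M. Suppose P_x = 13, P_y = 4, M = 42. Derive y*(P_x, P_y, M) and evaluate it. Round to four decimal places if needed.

y* = 10.2028

MRS = MU_x/MU_y = (y/x)^(0.25). Set equal to P_x/P_y.
Solve for the ratio: y/x = [P_x/P_y]^(4).
With the ratio pinned down, the budget gives x* = M/(P_x + P_y·(y/x)) and y* = (y/x)·x*.
Numerically y/x = 111.566406, so x* = 42/(13 + 4·111.566406) = 0.0915 and y* = 111.566406·0.0915 = 10.2028.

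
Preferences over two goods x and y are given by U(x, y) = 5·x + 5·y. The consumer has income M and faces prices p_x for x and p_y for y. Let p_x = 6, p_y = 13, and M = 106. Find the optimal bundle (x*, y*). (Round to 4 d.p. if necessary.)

x* = 17.6667, y* = 0

Perfect substitutes: compare marginal utility per dollar. 5/p_x vs 5/p_y → 0.8333 vs 0.3846.
x gives more utility per dollar, so spend all income on x: x* = M/p_x, y* = 0.
Numerically: x* = 17.6667, y* = 0.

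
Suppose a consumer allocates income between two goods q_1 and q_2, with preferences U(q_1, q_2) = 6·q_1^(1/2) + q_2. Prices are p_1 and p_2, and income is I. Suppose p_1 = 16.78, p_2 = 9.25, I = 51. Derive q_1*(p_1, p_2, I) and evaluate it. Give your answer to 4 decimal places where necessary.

Thus q_1* = (3·p_2/p_1)² — independent of I — with the rest of income spent on q_2.
Plugging in: q_1* = (3·9.25/16.78)² = 2.7349.

q_1* = 2.7349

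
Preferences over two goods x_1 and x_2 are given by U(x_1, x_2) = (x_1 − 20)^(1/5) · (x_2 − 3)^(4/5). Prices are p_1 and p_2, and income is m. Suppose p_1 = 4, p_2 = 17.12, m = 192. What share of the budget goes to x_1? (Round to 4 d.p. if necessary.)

Let x_1' = x_1−20, x_2' = x_2−3. MRS = (1/4)·x_2'/x_1' = p_1/p_2.
Substituting into the budget: x_1* = 20 + 0.2·(m − 20·p_1 − 3·p_2)/p_1, and x_2* = 3 + 0.8·(…)/p_2.
Discretionary income = 192 − 20·4 − 3·17.12 = 60.64; x_1* = 20 + 0.2·60.64/4 = 23.032; x_2* = 3 + 0.8·60.64/17.12 = 5.8336.
Expenditure on x_1: 4·23.032 = 92.128; share = 0.4798.

share on x_1 = 0.4798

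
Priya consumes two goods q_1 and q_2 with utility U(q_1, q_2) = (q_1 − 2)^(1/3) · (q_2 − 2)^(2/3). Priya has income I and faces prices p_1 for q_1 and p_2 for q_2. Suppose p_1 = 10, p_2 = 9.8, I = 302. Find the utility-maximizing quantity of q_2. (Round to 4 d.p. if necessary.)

This is Cobb-Douglas in (q_1−2, q_2−2): tangency gives 1/3·p_2·(q_2−2) = 2/3·p_1·(q_1−2).
After buying the subsistence bundle (2, 2), a share 1/3 of the remaining income goes to q_1: q_1* = 2 + 1/3·(I − 2p_1 − 2p_2)/p_1.
Discretionary income = 302 − 2·10 − 2·9.8 = 262.4; q_2* = 2 + 2/3·262.4/9.8 = 19.8503.

q_2* = 19.8503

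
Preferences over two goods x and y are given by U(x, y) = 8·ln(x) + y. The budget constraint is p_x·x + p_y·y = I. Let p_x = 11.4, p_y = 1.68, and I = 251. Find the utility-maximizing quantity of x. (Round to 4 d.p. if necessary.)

Set MRS = p_x/p_y: (8/x)/1 = p_x/p_y.
So x*(p_x,p_y) = 8·p_y/p_x, independent of income; and y* = (I − 8·p_y)/p_y.
At the given prices: x* = 8·1.68/11.4 = 1.1789.

x* = 1.1789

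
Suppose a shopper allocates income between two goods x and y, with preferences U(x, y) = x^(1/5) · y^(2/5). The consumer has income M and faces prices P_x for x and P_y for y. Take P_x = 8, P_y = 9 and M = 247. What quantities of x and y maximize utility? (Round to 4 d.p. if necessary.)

MU_x/MU_y = (0.2·y)/(0.4·x); tangency sets this equal to P_x/P_y.
So 0.2·P_y·y = 0.4·P_x·x; combined with the budget, a share 1/3 of income goes to x.
Demand: x*(P_x,P_y,M) = 1/3·M/P_x and y* = 2/3·M/P_y.
At P_x=8, P_y=9, M=247: x* = 1/3·247/8 = 10.2917, y* = 18.2963.

x* = 10.2917, y* = 18.2963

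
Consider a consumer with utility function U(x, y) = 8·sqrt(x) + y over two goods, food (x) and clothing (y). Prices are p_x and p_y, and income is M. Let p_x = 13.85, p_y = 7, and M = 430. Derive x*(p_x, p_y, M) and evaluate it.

MU_x = 4/√x, MU_y = 1. Tangency: 4/√x = p_x/p_y.
Thus x* = (4·p_y/p_x)² — independent of M — with the rest of income spent on y.
Plugging in: x* = (4·7/13.85)² = 4.0871.

x* = 4.0871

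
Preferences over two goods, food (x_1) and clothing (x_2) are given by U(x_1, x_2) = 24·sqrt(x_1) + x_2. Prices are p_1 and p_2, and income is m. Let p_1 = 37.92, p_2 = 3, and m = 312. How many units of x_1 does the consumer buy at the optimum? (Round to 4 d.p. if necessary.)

x_1* = 0.9013

Set MRS = p_1/p_2: 12·x_1^(−1/2) = p_1/p_2.
Solve: √x_1 = 12·p_2/p_1, so x_1*(p_1,p_2) = (12·p_2/p_1)², and x_2* = (m − p_1·x_1*)/p_2.
Plugging in: x_1* = (12·3/37.92)² = 0.9013.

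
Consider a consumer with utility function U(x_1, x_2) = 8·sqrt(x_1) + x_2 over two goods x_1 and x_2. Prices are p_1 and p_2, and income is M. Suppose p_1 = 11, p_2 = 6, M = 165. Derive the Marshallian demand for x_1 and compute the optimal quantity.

Set MRS = p_1/p_2: 4·x_1^(−1/2) = p_1/p_2.
Thus x_1* = (4·p_2/p_1)² — independent of M — with the rest of income spent on x_2.
Plugging in: x_1* = (4·6/11)² = 4.7603.

x_1* = 4.7603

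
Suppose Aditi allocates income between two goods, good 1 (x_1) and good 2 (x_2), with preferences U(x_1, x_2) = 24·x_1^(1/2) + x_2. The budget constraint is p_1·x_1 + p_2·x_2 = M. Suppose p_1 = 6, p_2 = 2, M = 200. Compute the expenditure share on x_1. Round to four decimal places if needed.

Utility is quasi-linear in x_2; the FOC for x_1 is 12/√x_1 = p_1/p_2.
Solve: √x_1 = 12·p_2/p_1, so x_1*(p_1,p_2) = (12·p_2/p_1)², and x_2* = (M − p_1·x_1*)/p_2.
Plugging in: x_1* = (12·2/6)² = 16, x_2* = 52.
Expenditure on x_1: 6·16 = 96; share = 0.48.

share on x_1 = 0.48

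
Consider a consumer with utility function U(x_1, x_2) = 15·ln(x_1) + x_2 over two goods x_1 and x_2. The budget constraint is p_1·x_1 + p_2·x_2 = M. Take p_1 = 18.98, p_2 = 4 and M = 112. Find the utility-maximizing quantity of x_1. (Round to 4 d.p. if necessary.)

x_1* = 3.1612

At the given prices: x_1* = 15·4/18.98 = 3.1612.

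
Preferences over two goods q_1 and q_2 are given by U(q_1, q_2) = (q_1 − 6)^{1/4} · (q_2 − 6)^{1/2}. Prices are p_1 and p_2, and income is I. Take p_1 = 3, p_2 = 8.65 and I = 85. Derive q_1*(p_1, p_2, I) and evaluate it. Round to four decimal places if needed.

This is Cobb-Douglas in (q_1−6, q_2−6): tangency gives 0.25·p_2·(q_2−6) = 0.5·p_1·(q_1−6).
Substituting into the budget: q_1* = 6 + 1/3·(I − 6·p_1 − 6·p_2)/p_1, and q_2* = 6 + 2/3·(…)/p_2.
Discretionary income = 85 − 6·3 − 6·8.65 = 15.1; q_1* = 6 + 1/3·15.1/3 = 7.6778.

q_1* = 7.6778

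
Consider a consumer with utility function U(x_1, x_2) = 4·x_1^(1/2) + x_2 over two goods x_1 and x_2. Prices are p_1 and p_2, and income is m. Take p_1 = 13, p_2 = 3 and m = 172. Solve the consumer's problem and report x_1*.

Utility is quasi-linear in x_2; the FOC for x_1 is 2/√x_1 = p_1/p_2.
Thus x_1* = (2·p_2/p_1)² — independent of m — with the rest of income spent on x_2.
Plugging in: x_1* = (2·3/13)² = 0.213.

x_1* = 0.213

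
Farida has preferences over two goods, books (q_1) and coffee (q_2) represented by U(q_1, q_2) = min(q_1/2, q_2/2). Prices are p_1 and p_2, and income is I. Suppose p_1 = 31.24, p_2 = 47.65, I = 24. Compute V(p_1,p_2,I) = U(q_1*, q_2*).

With perfect complements, no substitution: consume in ratio q_1:q_2 = 2:2.
Budget: p_1·q_1 + p_2·q_1 = I, so (2·p_1 + 2·p_2)·q_1 = 2·I.
Demand: q_1*(p_1,p_2,I) = 2·I/(2·p_1 + 2·p_2), q_2* = 2·I/(2·p_1 + 2·p_2).
Here 2·31.24 + 2·47.65 = 157.78, giving q_1* = 0.3042 and q_2* = 0.3042.
Utility at the optimum: U(0.3042, 0.3042) = 0.1521.

V = 0.1521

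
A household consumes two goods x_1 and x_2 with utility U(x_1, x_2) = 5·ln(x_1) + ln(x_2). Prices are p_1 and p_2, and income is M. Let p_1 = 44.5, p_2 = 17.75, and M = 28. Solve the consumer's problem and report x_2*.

x_2* = 0.2629

At p_1=44.5, p_2=17.75, M=28: x_2* = 1/6·28/17.75 = 0.2629.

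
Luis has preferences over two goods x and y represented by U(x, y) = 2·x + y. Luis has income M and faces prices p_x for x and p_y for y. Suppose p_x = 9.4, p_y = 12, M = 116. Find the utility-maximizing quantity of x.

x* = 12.3404

Linear utility — the consumer picks whichever good has higher MU/price: 2/9.4 = 0.2128 vs 1/12 = 0.0833.
x gives more utility per dollar, so spend all income on x: x* = M/p_x, y* = 0.
Numerically: x* = 12.3404, y* = 0.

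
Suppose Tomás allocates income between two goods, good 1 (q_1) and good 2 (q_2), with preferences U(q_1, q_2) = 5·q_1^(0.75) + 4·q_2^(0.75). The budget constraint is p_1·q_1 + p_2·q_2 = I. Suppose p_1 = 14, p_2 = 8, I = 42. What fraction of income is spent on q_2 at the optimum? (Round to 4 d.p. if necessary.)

From the CES first-order condition, (5/4)·(q_2/q_1)^(0.25) = p_1/p_2.
Hence q_2/q_1 = ((4/5)·p_1/p_2)^(1/(0.25)), i.e. raised to the 4 power.
Substitute q_2 = (q_2/q_1)·q_1 into the budget: q_1* = I/(p_1 + p_2·(q_2/q_1)).
Numerically q_2/q_1 = 3.8416, so q_1* = 42/(14 + 8·3.8416) = 0.9389 and q_2* = 3.8416·0.9389 = 3.6069.
Expenditure on q_2: 8·3.6069 = 28.8553; share = 0.687.

share on q_2 = 0.687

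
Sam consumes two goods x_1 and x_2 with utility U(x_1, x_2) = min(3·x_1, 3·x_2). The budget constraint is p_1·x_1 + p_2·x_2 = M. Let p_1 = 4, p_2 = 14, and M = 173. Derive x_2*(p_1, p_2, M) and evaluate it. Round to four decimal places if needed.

Leontief preferences: the optimum is at the kink where x_1/3 = x_2/3, i.e. x_2 = x_1.
Budget: p_1·x_1 + p_2·x_1 = M, so (3·p_1 + 3·p_2)·x_1 = 3·M.
Demand: x_1*(p_1,p_2,M) = 3·M/(3·p_1 + 3·p_2), x_2* = 3·M/(3·p_1 + 3·p_2).
Here 3·4 + 3·14 = 54, giving x_2* = 9.6111.

x_2* = 9.6111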